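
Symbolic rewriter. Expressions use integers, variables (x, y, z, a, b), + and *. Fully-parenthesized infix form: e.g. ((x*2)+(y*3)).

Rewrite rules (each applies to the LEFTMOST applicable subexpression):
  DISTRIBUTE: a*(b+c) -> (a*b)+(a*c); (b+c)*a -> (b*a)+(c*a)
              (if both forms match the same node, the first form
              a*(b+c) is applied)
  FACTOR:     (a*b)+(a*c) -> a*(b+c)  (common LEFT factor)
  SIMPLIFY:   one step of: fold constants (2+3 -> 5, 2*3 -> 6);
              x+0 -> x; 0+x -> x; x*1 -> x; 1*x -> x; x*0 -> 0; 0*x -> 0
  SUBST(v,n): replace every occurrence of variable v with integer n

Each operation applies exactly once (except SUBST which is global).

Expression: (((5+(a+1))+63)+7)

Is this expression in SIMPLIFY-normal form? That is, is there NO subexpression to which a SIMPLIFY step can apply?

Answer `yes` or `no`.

Answer: yes

Derivation:
Expression: (((5+(a+1))+63)+7)
Scanning for simplifiable subexpressions (pre-order)...
  at root: (((5+(a+1))+63)+7) (not simplifiable)
  at L: ((5+(a+1))+63) (not simplifiable)
  at LL: (5+(a+1)) (not simplifiable)
  at LLR: (a+1) (not simplifiable)
Result: no simplifiable subexpression found -> normal form.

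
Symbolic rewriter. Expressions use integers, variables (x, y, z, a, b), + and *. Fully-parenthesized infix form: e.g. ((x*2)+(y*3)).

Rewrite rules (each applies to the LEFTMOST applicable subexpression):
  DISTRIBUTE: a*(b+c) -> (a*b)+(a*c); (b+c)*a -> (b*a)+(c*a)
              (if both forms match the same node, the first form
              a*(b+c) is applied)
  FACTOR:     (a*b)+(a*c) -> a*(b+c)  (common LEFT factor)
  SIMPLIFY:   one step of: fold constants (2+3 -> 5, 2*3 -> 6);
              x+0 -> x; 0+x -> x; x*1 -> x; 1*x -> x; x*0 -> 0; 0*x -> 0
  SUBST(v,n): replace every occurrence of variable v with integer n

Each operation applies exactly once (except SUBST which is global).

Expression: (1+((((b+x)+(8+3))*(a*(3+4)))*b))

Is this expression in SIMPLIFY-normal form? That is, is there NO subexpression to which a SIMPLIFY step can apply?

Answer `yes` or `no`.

Expression: (1+((((b+x)+(8+3))*(a*(3+4)))*b))
Scanning for simplifiable subexpressions (pre-order)...
  at root: (1+((((b+x)+(8+3))*(a*(3+4)))*b)) (not simplifiable)
  at R: ((((b+x)+(8+3))*(a*(3+4)))*b) (not simplifiable)
  at RL: (((b+x)+(8+3))*(a*(3+4))) (not simplifiable)
  at RLL: ((b+x)+(8+3)) (not simplifiable)
  at RLLL: (b+x) (not simplifiable)
  at RLLR: (8+3) (SIMPLIFIABLE)
  at RLR: (a*(3+4)) (not simplifiable)
  at RLRR: (3+4) (SIMPLIFIABLE)
Found simplifiable subexpr at path RLLR: (8+3)
One SIMPLIFY step would give: (1+((((b+x)+11)*(a*(3+4)))*b))
-> NOT in normal form.

Answer: no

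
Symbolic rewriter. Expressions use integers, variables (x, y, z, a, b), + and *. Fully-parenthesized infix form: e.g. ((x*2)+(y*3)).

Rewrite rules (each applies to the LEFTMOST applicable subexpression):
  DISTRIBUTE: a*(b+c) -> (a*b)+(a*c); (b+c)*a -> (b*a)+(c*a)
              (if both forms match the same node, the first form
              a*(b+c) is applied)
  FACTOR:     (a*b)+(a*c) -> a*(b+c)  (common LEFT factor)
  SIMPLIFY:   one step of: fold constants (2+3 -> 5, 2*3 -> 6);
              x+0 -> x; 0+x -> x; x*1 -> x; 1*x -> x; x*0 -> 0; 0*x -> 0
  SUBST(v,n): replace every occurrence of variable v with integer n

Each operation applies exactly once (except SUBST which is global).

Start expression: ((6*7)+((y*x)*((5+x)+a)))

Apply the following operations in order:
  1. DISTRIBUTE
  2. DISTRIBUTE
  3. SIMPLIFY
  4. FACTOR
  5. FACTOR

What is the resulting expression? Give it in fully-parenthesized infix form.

Answer: (42+((y*x)*((5+x)+a)))

Derivation:
Start: ((6*7)+((y*x)*((5+x)+a)))
Apply DISTRIBUTE at R (target: ((y*x)*((5+x)+a))): ((6*7)+((y*x)*((5+x)+a))) -> ((6*7)+(((y*x)*(5+x))+((y*x)*a)))
Apply DISTRIBUTE at RL (target: ((y*x)*(5+x))): ((6*7)+(((y*x)*(5+x))+((y*x)*a))) -> ((6*7)+((((y*x)*5)+((y*x)*x))+((y*x)*a)))
Apply SIMPLIFY at L (target: (6*7)): ((6*7)+((((y*x)*5)+((y*x)*x))+((y*x)*a))) -> (42+((((y*x)*5)+((y*x)*x))+((y*x)*a)))
Apply FACTOR at RL (target: (((y*x)*5)+((y*x)*x))): (42+((((y*x)*5)+((y*x)*x))+((y*x)*a))) -> (42+(((y*x)*(5+x))+((y*x)*a)))
Apply FACTOR at R (target: (((y*x)*(5+x))+((y*x)*a))): (42+(((y*x)*(5+x))+((y*x)*a))) -> (42+((y*x)*((5+x)+a)))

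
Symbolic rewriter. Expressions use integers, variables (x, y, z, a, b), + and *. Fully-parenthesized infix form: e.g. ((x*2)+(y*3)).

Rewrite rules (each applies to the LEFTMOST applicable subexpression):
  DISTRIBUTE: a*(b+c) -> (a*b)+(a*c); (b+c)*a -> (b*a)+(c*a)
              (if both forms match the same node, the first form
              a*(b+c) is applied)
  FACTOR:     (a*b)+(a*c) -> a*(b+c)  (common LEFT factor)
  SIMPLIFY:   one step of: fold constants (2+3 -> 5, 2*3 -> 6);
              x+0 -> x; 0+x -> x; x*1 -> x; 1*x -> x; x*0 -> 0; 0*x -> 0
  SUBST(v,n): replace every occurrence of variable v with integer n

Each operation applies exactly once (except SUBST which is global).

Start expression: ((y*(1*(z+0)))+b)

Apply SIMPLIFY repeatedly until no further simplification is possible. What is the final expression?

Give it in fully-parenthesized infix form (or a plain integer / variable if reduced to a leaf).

Answer: ((y*z)+b)

Derivation:
Start: ((y*(1*(z+0)))+b)
Step 1: at LR: (1*(z+0)) -> (z+0); overall: ((y*(1*(z+0)))+b) -> ((y*(z+0))+b)
Step 2: at LR: (z+0) -> z; overall: ((y*(z+0))+b) -> ((y*z)+b)
Fixed point: ((y*z)+b)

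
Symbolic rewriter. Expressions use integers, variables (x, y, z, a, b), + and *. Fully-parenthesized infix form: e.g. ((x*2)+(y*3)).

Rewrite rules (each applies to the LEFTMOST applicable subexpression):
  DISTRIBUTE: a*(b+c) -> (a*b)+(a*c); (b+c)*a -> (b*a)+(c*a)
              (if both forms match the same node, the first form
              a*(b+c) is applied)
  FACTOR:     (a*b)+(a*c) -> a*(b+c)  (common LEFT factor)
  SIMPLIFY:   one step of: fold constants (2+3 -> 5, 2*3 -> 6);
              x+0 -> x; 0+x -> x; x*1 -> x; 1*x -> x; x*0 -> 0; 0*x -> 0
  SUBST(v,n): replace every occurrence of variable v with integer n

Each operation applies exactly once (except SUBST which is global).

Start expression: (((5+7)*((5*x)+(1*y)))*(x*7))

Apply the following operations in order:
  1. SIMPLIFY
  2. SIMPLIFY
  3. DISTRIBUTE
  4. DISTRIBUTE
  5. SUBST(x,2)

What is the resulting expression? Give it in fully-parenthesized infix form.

Start: (((5+7)*((5*x)+(1*y)))*(x*7))
Apply SIMPLIFY at LL (target: (5+7)): (((5+7)*((5*x)+(1*y)))*(x*7)) -> ((12*((5*x)+(1*y)))*(x*7))
Apply SIMPLIFY at LRR (target: (1*y)): ((12*((5*x)+(1*y)))*(x*7)) -> ((12*((5*x)+y))*(x*7))
Apply DISTRIBUTE at L (target: (12*((5*x)+y))): ((12*((5*x)+y))*(x*7)) -> (((12*(5*x))+(12*y))*(x*7))
Apply DISTRIBUTE at root (target: (((12*(5*x))+(12*y))*(x*7))): (((12*(5*x))+(12*y))*(x*7)) -> (((12*(5*x))*(x*7))+((12*y)*(x*7)))
Apply SUBST(x,2): (((12*(5*x))*(x*7))+((12*y)*(x*7))) -> (((12*(5*2))*(2*7))+((12*y)*(2*7)))

Answer: (((12*(5*2))*(2*7))+((12*y)*(2*7)))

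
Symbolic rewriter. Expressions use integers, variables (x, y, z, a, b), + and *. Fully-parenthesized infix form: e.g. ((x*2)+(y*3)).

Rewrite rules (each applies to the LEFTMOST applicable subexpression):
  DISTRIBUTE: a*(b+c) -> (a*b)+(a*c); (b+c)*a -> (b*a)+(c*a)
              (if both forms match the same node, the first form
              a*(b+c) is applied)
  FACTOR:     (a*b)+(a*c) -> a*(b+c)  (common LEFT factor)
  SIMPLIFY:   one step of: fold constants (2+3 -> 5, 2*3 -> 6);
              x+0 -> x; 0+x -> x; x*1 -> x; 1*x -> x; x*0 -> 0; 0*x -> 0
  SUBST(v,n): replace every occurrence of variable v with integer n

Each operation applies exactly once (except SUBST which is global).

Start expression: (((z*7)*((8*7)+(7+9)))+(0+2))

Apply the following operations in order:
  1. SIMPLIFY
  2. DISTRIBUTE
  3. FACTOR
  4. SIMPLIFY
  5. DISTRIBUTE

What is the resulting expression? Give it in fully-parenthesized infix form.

Start: (((z*7)*((8*7)+(7+9)))+(0+2))
Apply SIMPLIFY at LRL (target: (8*7)): (((z*7)*((8*7)+(7+9)))+(0+2)) -> (((z*7)*(56+(7+9)))+(0+2))
Apply DISTRIBUTE at L (target: ((z*7)*(56+(7+9)))): (((z*7)*(56+(7+9)))+(0+2)) -> ((((z*7)*56)+((z*7)*(7+9)))+(0+2))
Apply FACTOR at L (target: (((z*7)*56)+((z*7)*(7+9)))): ((((z*7)*56)+((z*7)*(7+9)))+(0+2)) -> (((z*7)*(56+(7+9)))+(0+2))
Apply SIMPLIFY at LRR (target: (7+9)): (((z*7)*(56+(7+9)))+(0+2)) -> (((z*7)*(56+16))+(0+2))
Apply DISTRIBUTE at L (target: ((z*7)*(56+16))): (((z*7)*(56+16))+(0+2)) -> ((((z*7)*56)+((z*7)*16))+(0+2))

Answer: ((((z*7)*56)+((z*7)*16))+(0+2))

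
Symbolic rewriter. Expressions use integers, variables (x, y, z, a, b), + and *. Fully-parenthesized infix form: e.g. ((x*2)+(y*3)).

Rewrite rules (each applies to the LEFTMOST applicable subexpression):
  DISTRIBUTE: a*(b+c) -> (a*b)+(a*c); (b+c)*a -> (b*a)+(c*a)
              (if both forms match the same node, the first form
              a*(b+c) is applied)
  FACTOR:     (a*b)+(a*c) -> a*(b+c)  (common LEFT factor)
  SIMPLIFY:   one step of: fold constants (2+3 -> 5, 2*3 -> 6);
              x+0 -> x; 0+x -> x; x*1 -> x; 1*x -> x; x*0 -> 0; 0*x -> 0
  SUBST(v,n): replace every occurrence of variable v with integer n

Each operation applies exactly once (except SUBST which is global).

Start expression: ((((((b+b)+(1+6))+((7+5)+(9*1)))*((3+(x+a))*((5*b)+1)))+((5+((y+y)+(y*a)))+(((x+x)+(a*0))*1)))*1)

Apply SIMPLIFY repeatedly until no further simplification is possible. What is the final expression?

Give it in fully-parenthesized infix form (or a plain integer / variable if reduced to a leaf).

Answer: (((((b+b)+7)+21)*((3+(x+a))*((5*b)+1)))+((5+((y+y)+(y*a)))+(x+x)))

Derivation:
Start: ((((((b+b)+(1+6))+((7+5)+(9*1)))*((3+(x+a))*((5*b)+1)))+((5+((y+y)+(y*a)))+(((x+x)+(a*0))*1)))*1)
Step 1: at root: ((((((b+b)+(1+6))+((7+5)+(9*1)))*((3+(x+a))*((5*b)+1)))+((5+((y+y)+(y*a)))+(((x+x)+(a*0))*1)))*1) -> (((((b+b)+(1+6))+((7+5)+(9*1)))*((3+(x+a))*((5*b)+1)))+((5+((y+y)+(y*a)))+(((x+x)+(a*0))*1))); overall: ((((((b+b)+(1+6))+((7+5)+(9*1)))*((3+(x+a))*((5*b)+1)))+((5+((y+y)+(y*a)))+(((x+x)+(a*0))*1)))*1) -> (((((b+b)+(1+6))+((7+5)+(9*1)))*((3+(x+a))*((5*b)+1)))+((5+((y+y)+(y*a)))+(((x+x)+(a*0))*1)))
Step 2: at LLLR: (1+6) -> 7; overall: (((((b+b)+(1+6))+((7+5)+(9*1)))*((3+(x+a))*((5*b)+1)))+((5+((y+y)+(y*a)))+(((x+x)+(a*0))*1))) -> (((((b+b)+7)+((7+5)+(9*1)))*((3+(x+a))*((5*b)+1)))+((5+((y+y)+(y*a)))+(((x+x)+(a*0))*1)))
Step 3: at LLRL: (7+5) -> 12; overall: (((((b+b)+7)+((7+5)+(9*1)))*((3+(x+a))*((5*b)+1)))+((5+((y+y)+(y*a)))+(((x+x)+(a*0))*1))) -> (((((b+b)+7)+(12+(9*1)))*((3+(x+a))*((5*b)+1)))+((5+((y+y)+(y*a)))+(((x+x)+(a*0))*1)))
Step 4: at LLRR: (9*1) -> 9; overall: (((((b+b)+7)+(12+(9*1)))*((3+(x+a))*((5*b)+1)))+((5+((y+y)+(y*a)))+(((x+x)+(a*0))*1))) -> (((((b+b)+7)+(12+9))*((3+(x+a))*((5*b)+1)))+((5+((y+y)+(y*a)))+(((x+x)+(a*0))*1)))
Step 5: at LLR: (12+9) -> 21; overall: (((((b+b)+7)+(12+9))*((3+(x+a))*((5*b)+1)))+((5+((y+y)+(y*a)))+(((x+x)+(a*0))*1))) -> (((((b+b)+7)+21)*((3+(x+a))*((5*b)+1)))+((5+((y+y)+(y*a)))+(((x+x)+(a*0))*1)))
Step 6: at RR: (((x+x)+(a*0))*1) -> ((x+x)+(a*0)); overall: (((((b+b)+7)+21)*((3+(x+a))*((5*b)+1)))+((5+((y+y)+(y*a)))+(((x+x)+(a*0))*1))) -> (((((b+b)+7)+21)*((3+(x+a))*((5*b)+1)))+((5+((y+y)+(y*a)))+((x+x)+(a*0))))
Step 7: at RRR: (a*0) -> 0; overall: (((((b+b)+7)+21)*((3+(x+a))*((5*b)+1)))+((5+((y+y)+(y*a)))+((x+x)+(a*0)))) -> (((((b+b)+7)+21)*((3+(x+a))*((5*b)+1)))+((5+((y+y)+(y*a)))+((x+x)+0)))
Step 8: at RR: ((x+x)+0) -> (x+x); overall: (((((b+b)+7)+21)*((3+(x+a))*((5*b)+1)))+((5+((y+y)+(y*a)))+((x+x)+0))) -> (((((b+b)+7)+21)*((3+(x+a))*((5*b)+1)))+((5+((y+y)+(y*a)))+(x+x)))
Fixed point: (((((b+b)+7)+21)*((3+(x+a))*((5*b)+1)))+((5+((y+y)+(y*a)))+(x+x)))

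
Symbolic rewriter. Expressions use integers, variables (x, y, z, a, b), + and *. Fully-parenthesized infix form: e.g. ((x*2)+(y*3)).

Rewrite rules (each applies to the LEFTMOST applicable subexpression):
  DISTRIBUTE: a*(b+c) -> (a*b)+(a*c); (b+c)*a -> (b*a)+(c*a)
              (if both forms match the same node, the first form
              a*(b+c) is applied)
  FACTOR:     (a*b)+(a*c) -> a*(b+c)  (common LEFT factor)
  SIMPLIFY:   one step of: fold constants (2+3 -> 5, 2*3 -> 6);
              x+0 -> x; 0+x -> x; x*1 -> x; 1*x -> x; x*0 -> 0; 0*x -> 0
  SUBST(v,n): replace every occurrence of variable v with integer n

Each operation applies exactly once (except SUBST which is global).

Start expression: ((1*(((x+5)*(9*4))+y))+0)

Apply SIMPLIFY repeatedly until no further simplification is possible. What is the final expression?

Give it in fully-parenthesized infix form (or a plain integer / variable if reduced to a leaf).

Answer: (((x+5)*36)+y)

Derivation:
Start: ((1*(((x+5)*(9*4))+y))+0)
Step 1: at root: ((1*(((x+5)*(9*4))+y))+0) -> (1*(((x+5)*(9*4))+y)); overall: ((1*(((x+5)*(9*4))+y))+0) -> (1*(((x+5)*(9*4))+y))
Step 2: at root: (1*(((x+5)*(9*4))+y)) -> (((x+5)*(9*4))+y); overall: (1*(((x+5)*(9*4))+y)) -> (((x+5)*(9*4))+y)
Step 3: at LR: (9*4) -> 36; overall: (((x+5)*(9*4))+y) -> (((x+5)*36)+y)
Fixed point: (((x+5)*36)+y)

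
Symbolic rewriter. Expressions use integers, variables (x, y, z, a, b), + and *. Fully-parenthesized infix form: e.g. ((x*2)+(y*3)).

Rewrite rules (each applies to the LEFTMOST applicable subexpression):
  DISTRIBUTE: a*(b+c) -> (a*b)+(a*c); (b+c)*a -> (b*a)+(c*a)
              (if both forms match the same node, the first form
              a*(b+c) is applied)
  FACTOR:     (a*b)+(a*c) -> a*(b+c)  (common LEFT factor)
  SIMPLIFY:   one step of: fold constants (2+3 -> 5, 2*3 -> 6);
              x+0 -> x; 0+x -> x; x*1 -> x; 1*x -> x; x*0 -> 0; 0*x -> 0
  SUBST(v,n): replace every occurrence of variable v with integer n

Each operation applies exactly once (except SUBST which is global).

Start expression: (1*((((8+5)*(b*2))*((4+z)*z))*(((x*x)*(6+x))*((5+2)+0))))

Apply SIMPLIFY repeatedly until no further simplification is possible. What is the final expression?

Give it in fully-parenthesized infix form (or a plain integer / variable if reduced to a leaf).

Answer: (((13*(b*2))*((4+z)*z))*(((x*x)*(6+x))*7))

Derivation:
Start: (1*((((8+5)*(b*2))*((4+z)*z))*(((x*x)*(6+x))*((5+2)+0))))
Step 1: at root: (1*((((8+5)*(b*2))*((4+z)*z))*(((x*x)*(6+x))*((5+2)+0)))) -> ((((8+5)*(b*2))*((4+z)*z))*(((x*x)*(6+x))*((5+2)+0))); overall: (1*((((8+5)*(b*2))*((4+z)*z))*(((x*x)*(6+x))*((5+2)+0)))) -> ((((8+5)*(b*2))*((4+z)*z))*(((x*x)*(6+x))*((5+2)+0)))
Step 2: at LLL: (8+5) -> 13; overall: ((((8+5)*(b*2))*((4+z)*z))*(((x*x)*(6+x))*((5+2)+0))) -> (((13*(b*2))*((4+z)*z))*(((x*x)*(6+x))*((5+2)+0)))
Step 3: at RR: ((5+2)+0) -> (5+2); overall: (((13*(b*2))*((4+z)*z))*(((x*x)*(6+x))*((5+2)+0))) -> (((13*(b*2))*((4+z)*z))*(((x*x)*(6+x))*(5+2)))
Step 4: at RR: (5+2) -> 7; overall: (((13*(b*2))*((4+z)*z))*(((x*x)*(6+x))*(5+2))) -> (((13*(b*2))*((4+z)*z))*(((x*x)*(6+x))*7))
Fixed point: (((13*(b*2))*((4+z)*z))*(((x*x)*(6+x))*7))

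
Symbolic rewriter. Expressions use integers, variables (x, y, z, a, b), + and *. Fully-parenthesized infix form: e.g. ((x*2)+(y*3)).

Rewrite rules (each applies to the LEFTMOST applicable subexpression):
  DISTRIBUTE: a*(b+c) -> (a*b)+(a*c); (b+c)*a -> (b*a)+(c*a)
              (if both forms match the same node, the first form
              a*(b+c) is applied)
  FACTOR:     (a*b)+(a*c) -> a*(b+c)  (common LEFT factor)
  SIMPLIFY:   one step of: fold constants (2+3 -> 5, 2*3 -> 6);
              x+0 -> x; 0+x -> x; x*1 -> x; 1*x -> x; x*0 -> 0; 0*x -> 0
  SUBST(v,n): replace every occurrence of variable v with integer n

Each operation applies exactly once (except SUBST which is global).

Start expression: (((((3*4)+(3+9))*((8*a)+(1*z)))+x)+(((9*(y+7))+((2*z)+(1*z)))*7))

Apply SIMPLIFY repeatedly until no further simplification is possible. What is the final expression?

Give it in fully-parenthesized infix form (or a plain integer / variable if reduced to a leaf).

Answer: (((24*((8*a)+z))+x)+(((9*(y+7))+((2*z)+z))*7))

Derivation:
Start: (((((3*4)+(3+9))*((8*a)+(1*z)))+x)+(((9*(y+7))+((2*z)+(1*z)))*7))
Step 1: at LLLL: (3*4) -> 12; overall: (((((3*4)+(3+9))*((8*a)+(1*z)))+x)+(((9*(y+7))+((2*z)+(1*z)))*7)) -> ((((12+(3+9))*((8*a)+(1*z)))+x)+(((9*(y+7))+((2*z)+(1*z)))*7))
Step 2: at LLLR: (3+9) -> 12; overall: ((((12+(3+9))*((8*a)+(1*z)))+x)+(((9*(y+7))+((2*z)+(1*z)))*7)) -> ((((12+12)*((8*a)+(1*z)))+x)+(((9*(y+7))+((2*z)+(1*z)))*7))
Step 3: at LLL: (12+12) -> 24; overall: ((((12+12)*((8*a)+(1*z)))+x)+(((9*(y+7))+((2*z)+(1*z)))*7)) -> (((24*((8*a)+(1*z)))+x)+(((9*(y+7))+((2*z)+(1*z)))*7))
Step 4: at LLRR: (1*z) -> z; overall: (((24*((8*a)+(1*z)))+x)+(((9*(y+7))+((2*z)+(1*z)))*7)) -> (((24*((8*a)+z))+x)+(((9*(y+7))+((2*z)+(1*z)))*7))
Step 5: at RLRR: (1*z) -> z; overall: (((24*((8*a)+z))+x)+(((9*(y+7))+((2*z)+(1*z)))*7)) -> (((24*((8*a)+z))+x)+(((9*(y+7))+((2*z)+z))*7))
Fixed point: (((24*((8*a)+z))+x)+(((9*(y+7))+((2*z)+z))*7))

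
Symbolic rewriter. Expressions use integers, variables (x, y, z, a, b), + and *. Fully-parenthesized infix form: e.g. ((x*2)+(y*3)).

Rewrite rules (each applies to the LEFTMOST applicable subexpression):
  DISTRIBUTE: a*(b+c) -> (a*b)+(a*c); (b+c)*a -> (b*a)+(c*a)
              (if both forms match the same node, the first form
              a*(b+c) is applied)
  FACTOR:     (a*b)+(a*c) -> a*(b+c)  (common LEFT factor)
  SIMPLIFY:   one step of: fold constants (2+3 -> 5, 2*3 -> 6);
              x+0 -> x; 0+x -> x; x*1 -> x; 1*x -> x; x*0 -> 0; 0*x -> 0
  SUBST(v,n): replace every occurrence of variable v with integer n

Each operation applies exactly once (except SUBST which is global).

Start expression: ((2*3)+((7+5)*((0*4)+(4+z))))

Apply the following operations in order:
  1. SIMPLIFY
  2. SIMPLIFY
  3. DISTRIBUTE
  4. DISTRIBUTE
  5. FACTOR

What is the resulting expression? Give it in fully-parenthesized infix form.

Start: ((2*3)+((7+5)*((0*4)+(4+z))))
Apply SIMPLIFY at L (target: (2*3)): ((2*3)+((7+5)*((0*4)+(4+z)))) -> (6+((7+5)*((0*4)+(4+z))))
Apply SIMPLIFY at RL (target: (7+5)): (6+((7+5)*((0*4)+(4+z)))) -> (6+(12*((0*4)+(4+z))))
Apply DISTRIBUTE at R (target: (12*((0*4)+(4+z)))): (6+(12*((0*4)+(4+z)))) -> (6+((12*(0*4))+(12*(4+z))))
Apply DISTRIBUTE at RR (target: (12*(4+z))): (6+((12*(0*4))+(12*(4+z)))) -> (6+((12*(0*4))+((12*4)+(12*z))))
Apply FACTOR at RR (target: ((12*4)+(12*z))): (6+((12*(0*4))+((12*4)+(12*z)))) -> (6+((12*(0*4))+(12*(4+z))))

Answer: (6+((12*(0*4))+(12*(4+z))))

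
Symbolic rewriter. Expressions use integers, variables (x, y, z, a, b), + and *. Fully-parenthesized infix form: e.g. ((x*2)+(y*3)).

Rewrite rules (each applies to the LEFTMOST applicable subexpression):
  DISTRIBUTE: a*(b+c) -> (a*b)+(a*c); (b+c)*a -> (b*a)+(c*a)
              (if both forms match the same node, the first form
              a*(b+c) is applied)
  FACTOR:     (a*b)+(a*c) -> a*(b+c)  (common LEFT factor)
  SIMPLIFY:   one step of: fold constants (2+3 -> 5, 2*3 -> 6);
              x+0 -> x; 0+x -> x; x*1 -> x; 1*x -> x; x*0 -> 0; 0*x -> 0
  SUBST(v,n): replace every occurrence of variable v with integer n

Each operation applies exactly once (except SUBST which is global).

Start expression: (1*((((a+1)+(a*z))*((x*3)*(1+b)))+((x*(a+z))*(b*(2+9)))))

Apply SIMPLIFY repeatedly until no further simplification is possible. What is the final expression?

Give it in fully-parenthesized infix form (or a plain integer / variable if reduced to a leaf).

Answer: ((((a+1)+(a*z))*((x*3)*(1+b)))+((x*(a+z))*(b*11)))

Derivation:
Start: (1*((((a+1)+(a*z))*((x*3)*(1+b)))+((x*(a+z))*(b*(2+9)))))
Step 1: at root: (1*((((a+1)+(a*z))*((x*3)*(1+b)))+((x*(a+z))*(b*(2+9))))) -> ((((a+1)+(a*z))*((x*3)*(1+b)))+((x*(a+z))*(b*(2+9)))); overall: (1*((((a+1)+(a*z))*((x*3)*(1+b)))+((x*(a+z))*(b*(2+9))))) -> ((((a+1)+(a*z))*((x*3)*(1+b)))+((x*(a+z))*(b*(2+9))))
Step 2: at RRR: (2+9) -> 11; overall: ((((a+1)+(a*z))*((x*3)*(1+b)))+((x*(a+z))*(b*(2+9)))) -> ((((a+1)+(a*z))*((x*3)*(1+b)))+((x*(a+z))*(b*11)))
Fixed point: ((((a+1)+(a*z))*((x*3)*(1+b)))+((x*(a+z))*(b*11)))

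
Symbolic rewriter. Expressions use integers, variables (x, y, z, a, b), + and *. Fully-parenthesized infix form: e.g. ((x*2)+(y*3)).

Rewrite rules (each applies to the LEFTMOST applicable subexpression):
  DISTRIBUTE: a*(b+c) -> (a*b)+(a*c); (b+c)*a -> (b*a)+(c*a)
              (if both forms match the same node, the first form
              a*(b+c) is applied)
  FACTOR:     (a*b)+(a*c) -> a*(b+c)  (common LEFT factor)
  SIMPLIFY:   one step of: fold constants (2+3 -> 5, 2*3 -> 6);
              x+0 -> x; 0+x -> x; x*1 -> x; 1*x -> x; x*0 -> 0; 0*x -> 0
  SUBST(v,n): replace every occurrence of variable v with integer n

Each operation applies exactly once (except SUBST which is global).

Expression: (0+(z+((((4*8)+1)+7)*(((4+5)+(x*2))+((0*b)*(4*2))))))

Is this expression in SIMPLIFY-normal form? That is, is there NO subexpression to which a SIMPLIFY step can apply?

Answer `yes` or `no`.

Expression: (0+(z+((((4*8)+1)+7)*(((4+5)+(x*2))+((0*b)*(4*2))))))
Scanning for simplifiable subexpressions (pre-order)...
  at root: (0+(z+((((4*8)+1)+7)*(((4+5)+(x*2))+((0*b)*(4*2)))))) (SIMPLIFIABLE)
  at R: (z+((((4*8)+1)+7)*(((4+5)+(x*2))+((0*b)*(4*2))))) (not simplifiable)
  at RR: ((((4*8)+1)+7)*(((4+5)+(x*2))+((0*b)*(4*2)))) (not simplifiable)
  at RRL: (((4*8)+1)+7) (not simplifiable)
  at RRLL: ((4*8)+1) (not simplifiable)
  at RRLLL: (4*8) (SIMPLIFIABLE)
  at RRR: (((4+5)+(x*2))+((0*b)*(4*2))) (not simplifiable)
  at RRRL: ((4+5)+(x*2)) (not simplifiable)
  at RRRLL: (4+5) (SIMPLIFIABLE)
  at RRRLR: (x*2) (not simplifiable)
  at RRRR: ((0*b)*(4*2)) (not simplifiable)
  at RRRRL: (0*b) (SIMPLIFIABLE)
  at RRRRR: (4*2) (SIMPLIFIABLE)
Found simplifiable subexpr at path root: (0+(z+((((4*8)+1)+7)*(((4+5)+(x*2))+((0*b)*(4*2))))))
One SIMPLIFY step would give: (z+((((4*8)+1)+7)*(((4+5)+(x*2))+((0*b)*(4*2)))))
-> NOT in normal form.

Answer: no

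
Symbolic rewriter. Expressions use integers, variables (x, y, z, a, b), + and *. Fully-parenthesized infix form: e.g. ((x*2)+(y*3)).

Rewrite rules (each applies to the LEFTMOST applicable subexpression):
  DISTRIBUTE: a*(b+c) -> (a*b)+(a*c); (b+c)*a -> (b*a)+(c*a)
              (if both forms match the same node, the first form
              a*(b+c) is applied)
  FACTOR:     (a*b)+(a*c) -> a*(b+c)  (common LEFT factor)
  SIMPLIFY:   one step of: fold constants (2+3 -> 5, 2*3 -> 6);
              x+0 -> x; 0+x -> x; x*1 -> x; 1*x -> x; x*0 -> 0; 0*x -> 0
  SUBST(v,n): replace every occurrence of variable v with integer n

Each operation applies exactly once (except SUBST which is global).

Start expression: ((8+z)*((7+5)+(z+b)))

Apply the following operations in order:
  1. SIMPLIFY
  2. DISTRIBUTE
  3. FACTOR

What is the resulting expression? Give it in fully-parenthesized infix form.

Start: ((8+z)*((7+5)+(z+b)))
Apply SIMPLIFY at RL (target: (7+5)): ((8+z)*((7+5)+(z+b))) -> ((8+z)*(12+(z+b)))
Apply DISTRIBUTE at root (target: ((8+z)*(12+(z+b)))): ((8+z)*(12+(z+b))) -> (((8+z)*12)+((8+z)*(z+b)))
Apply FACTOR at root (target: (((8+z)*12)+((8+z)*(z+b)))): (((8+z)*12)+((8+z)*(z+b))) -> ((8+z)*(12+(z+b)))

Answer: ((8+z)*(12+(z+b)))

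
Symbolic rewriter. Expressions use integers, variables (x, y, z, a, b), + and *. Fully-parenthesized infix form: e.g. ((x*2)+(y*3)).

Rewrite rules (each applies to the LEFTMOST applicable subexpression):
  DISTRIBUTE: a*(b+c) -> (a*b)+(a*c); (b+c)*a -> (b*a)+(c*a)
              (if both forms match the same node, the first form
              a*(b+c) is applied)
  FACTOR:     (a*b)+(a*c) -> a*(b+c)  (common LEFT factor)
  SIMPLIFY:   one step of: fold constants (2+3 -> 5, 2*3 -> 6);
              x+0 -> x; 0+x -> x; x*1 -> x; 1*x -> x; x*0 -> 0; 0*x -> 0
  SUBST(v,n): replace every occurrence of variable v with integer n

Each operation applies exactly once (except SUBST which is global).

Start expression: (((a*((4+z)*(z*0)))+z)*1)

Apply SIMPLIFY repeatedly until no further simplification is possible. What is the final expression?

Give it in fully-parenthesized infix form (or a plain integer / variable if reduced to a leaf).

Answer: z

Derivation:
Start: (((a*((4+z)*(z*0)))+z)*1)
Step 1: at root: (((a*((4+z)*(z*0)))+z)*1) -> ((a*((4+z)*(z*0)))+z); overall: (((a*((4+z)*(z*0)))+z)*1) -> ((a*((4+z)*(z*0)))+z)
Step 2: at LRR: (z*0) -> 0; overall: ((a*((4+z)*(z*0)))+z) -> ((a*((4+z)*0))+z)
Step 3: at LR: ((4+z)*0) -> 0; overall: ((a*((4+z)*0))+z) -> ((a*0)+z)
Step 4: at L: (a*0) -> 0; overall: ((a*0)+z) -> (0+z)
Step 5: at root: (0+z) -> z; overall: (0+z) -> z
Fixed point: z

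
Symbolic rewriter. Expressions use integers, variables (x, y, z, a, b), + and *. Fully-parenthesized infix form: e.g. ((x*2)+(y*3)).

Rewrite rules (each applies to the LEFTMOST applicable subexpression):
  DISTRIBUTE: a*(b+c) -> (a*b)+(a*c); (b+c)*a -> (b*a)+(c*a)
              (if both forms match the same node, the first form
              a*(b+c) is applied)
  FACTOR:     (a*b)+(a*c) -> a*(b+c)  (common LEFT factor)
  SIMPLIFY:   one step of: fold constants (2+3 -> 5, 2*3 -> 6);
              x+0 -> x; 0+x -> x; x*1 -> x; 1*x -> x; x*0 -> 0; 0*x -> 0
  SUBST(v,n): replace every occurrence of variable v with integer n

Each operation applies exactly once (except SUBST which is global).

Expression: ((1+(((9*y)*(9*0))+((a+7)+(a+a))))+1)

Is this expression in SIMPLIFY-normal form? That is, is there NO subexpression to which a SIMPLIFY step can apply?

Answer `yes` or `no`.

Answer: no

Derivation:
Expression: ((1+(((9*y)*(9*0))+((a+7)+(a+a))))+1)
Scanning for simplifiable subexpressions (pre-order)...
  at root: ((1+(((9*y)*(9*0))+((a+7)+(a+a))))+1) (not simplifiable)
  at L: (1+(((9*y)*(9*0))+((a+7)+(a+a)))) (not simplifiable)
  at LR: (((9*y)*(9*0))+((a+7)+(a+a))) (not simplifiable)
  at LRL: ((9*y)*(9*0)) (not simplifiable)
  at LRLL: (9*y) (not simplifiable)
  at LRLR: (9*0) (SIMPLIFIABLE)
  at LRR: ((a+7)+(a+a)) (not simplifiable)
  at LRRL: (a+7) (not simplifiable)
  at LRRR: (a+a) (not simplifiable)
Found simplifiable subexpr at path LRLR: (9*0)
One SIMPLIFY step would give: ((1+(((9*y)*0)+((a+7)+(a+a))))+1)
-> NOT in normal form.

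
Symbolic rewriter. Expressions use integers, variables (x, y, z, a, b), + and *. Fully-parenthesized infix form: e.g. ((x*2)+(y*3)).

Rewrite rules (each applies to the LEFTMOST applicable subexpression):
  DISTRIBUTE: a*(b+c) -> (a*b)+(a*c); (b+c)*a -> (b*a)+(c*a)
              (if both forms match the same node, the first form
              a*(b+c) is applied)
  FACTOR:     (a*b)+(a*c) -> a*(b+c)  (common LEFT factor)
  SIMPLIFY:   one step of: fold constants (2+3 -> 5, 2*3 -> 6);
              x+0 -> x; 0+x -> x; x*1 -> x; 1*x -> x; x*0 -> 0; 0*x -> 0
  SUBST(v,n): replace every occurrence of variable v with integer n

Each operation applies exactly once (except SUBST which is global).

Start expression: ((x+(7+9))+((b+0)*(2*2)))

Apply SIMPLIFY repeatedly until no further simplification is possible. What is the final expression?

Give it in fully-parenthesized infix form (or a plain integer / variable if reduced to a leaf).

Start: ((x+(7+9))+((b+0)*(2*2)))
Step 1: at LR: (7+9) -> 16; overall: ((x+(7+9))+((b+0)*(2*2))) -> ((x+16)+((b+0)*(2*2)))
Step 2: at RL: (b+0) -> b; overall: ((x+16)+((b+0)*(2*2))) -> ((x+16)+(b*(2*2)))
Step 3: at RR: (2*2) -> 4; overall: ((x+16)+(b*(2*2))) -> ((x+16)+(b*4))
Fixed point: ((x+16)+(b*4))

Answer: ((x+16)+(b*4))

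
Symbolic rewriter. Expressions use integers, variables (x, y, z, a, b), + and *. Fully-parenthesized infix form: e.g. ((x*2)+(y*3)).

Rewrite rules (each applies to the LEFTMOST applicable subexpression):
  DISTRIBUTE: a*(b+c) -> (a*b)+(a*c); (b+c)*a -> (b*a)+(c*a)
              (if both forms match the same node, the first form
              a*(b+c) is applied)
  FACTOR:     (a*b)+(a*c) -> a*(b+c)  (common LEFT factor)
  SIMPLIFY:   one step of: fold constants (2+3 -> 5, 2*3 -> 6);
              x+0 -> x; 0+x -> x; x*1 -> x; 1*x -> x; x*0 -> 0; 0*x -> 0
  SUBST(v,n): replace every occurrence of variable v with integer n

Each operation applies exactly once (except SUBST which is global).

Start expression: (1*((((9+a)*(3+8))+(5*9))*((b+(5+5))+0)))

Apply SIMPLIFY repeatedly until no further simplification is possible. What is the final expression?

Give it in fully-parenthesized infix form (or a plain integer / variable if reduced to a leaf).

Start: (1*((((9+a)*(3+8))+(5*9))*((b+(5+5))+0)))
Step 1: at root: (1*((((9+a)*(3+8))+(5*9))*((b+(5+5))+0))) -> ((((9+a)*(3+8))+(5*9))*((b+(5+5))+0)); overall: (1*((((9+a)*(3+8))+(5*9))*((b+(5+5))+0))) -> ((((9+a)*(3+8))+(5*9))*((b+(5+5))+0))
Step 2: at LLR: (3+8) -> 11; overall: ((((9+a)*(3+8))+(5*9))*((b+(5+5))+0)) -> ((((9+a)*11)+(5*9))*((b+(5+5))+0))
Step 3: at LR: (5*9) -> 45; overall: ((((9+a)*11)+(5*9))*((b+(5+5))+0)) -> ((((9+a)*11)+45)*((b+(5+5))+0))
Step 4: at R: ((b+(5+5))+0) -> (b+(5+5)); overall: ((((9+a)*11)+45)*((b+(5+5))+0)) -> ((((9+a)*11)+45)*(b+(5+5)))
Step 5: at RR: (5+5) -> 10; overall: ((((9+a)*11)+45)*(b+(5+5))) -> ((((9+a)*11)+45)*(b+10))
Fixed point: ((((9+a)*11)+45)*(b+10))

Answer: ((((9+a)*11)+45)*(b+10))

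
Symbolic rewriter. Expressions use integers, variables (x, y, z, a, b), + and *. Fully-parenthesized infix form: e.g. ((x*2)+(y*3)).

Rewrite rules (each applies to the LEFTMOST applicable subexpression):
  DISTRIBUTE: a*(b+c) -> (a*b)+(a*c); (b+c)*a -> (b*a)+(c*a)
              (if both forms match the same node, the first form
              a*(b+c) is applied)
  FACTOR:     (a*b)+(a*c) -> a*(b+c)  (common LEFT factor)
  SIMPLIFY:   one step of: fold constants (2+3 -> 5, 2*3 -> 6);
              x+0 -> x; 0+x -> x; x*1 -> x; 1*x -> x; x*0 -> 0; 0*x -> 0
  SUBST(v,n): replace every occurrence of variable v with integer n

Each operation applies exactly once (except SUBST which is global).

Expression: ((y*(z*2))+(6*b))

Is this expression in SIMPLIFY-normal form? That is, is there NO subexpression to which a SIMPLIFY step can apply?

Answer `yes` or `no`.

Answer: yes

Derivation:
Expression: ((y*(z*2))+(6*b))
Scanning for simplifiable subexpressions (pre-order)...
  at root: ((y*(z*2))+(6*b)) (not simplifiable)
  at L: (y*(z*2)) (not simplifiable)
  at LR: (z*2) (not simplifiable)
  at R: (6*b) (not simplifiable)
Result: no simplifiable subexpression found -> normal form.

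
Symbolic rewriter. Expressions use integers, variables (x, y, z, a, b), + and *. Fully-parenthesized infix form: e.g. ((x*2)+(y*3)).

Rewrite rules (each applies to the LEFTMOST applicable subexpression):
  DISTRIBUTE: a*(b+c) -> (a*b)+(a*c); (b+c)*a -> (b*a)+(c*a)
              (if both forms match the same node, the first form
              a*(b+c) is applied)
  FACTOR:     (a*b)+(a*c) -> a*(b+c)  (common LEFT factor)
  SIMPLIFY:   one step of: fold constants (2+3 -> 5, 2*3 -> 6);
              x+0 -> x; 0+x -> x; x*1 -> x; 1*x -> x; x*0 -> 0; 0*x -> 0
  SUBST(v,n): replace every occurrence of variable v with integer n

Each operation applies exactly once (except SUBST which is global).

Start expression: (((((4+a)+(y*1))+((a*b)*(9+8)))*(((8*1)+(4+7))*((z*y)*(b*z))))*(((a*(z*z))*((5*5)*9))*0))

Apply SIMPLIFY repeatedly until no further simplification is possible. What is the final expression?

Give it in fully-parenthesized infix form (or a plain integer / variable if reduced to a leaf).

Answer: 0

Derivation:
Start: (((((4+a)+(y*1))+((a*b)*(9+8)))*(((8*1)+(4+7))*((z*y)*(b*z))))*(((a*(z*z))*((5*5)*9))*0))
Step 1: at LLLR: (y*1) -> y; overall: (((((4+a)+(y*1))+((a*b)*(9+8)))*(((8*1)+(4+7))*((z*y)*(b*z))))*(((a*(z*z))*((5*5)*9))*0)) -> (((((4+a)+y)+((a*b)*(9+8)))*(((8*1)+(4+7))*((z*y)*(b*z))))*(((a*(z*z))*((5*5)*9))*0))
Step 2: at LLRR: (9+8) -> 17; overall: (((((4+a)+y)+((a*b)*(9+8)))*(((8*1)+(4+7))*((z*y)*(b*z))))*(((a*(z*z))*((5*5)*9))*0)) -> (((((4+a)+y)+((a*b)*17))*(((8*1)+(4+7))*((z*y)*(b*z))))*(((a*(z*z))*((5*5)*9))*0))
Step 3: at LRLL: (8*1) -> 8; overall: (((((4+a)+y)+((a*b)*17))*(((8*1)+(4+7))*((z*y)*(b*z))))*(((a*(z*z))*((5*5)*9))*0)) -> (((((4+a)+y)+((a*b)*17))*((8+(4+7))*((z*y)*(b*z))))*(((a*(z*z))*((5*5)*9))*0))
Step 4: at LRLR: (4+7) -> 11; overall: (((((4+a)+y)+((a*b)*17))*((8+(4+7))*((z*y)*(b*z))))*(((a*(z*z))*((5*5)*9))*0)) -> (((((4+a)+y)+((a*b)*17))*((8+11)*((z*y)*(b*z))))*(((a*(z*z))*((5*5)*9))*0))
Step 5: at LRL: (8+11) -> 19; overall: (((((4+a)+y)+((a*b)*17))*((8+11)*((z*y)*(b*z))))*(((a*(z*z))*((5*5)*9))*0)) -> (((((4+a)+y)+((a*b)*17))*(19*((z*y)*(b*z))))*(((a*(z*z))*((5*5)*9))*0))
Step 6: at R: (((a*(z*z))*((5*5)*9))*0) -> 0; overall: (((((4+a)+y)+((a*b)*17))*(19*((z*y)*(b*z))))*(((a*(z*z))*((5*5)*9))*0)) -> (((((4+a)+y)+((a*b)*17))*(19*((z*y)*(b*z))))*0)
Step 7: at root: (((((4+a)+y)+((a*b)*17))*(19*((z*y)*(b*z))))*0) -> 0; overall: (((((4+a)+y)+((a*b)*17))*(19*((z*y)*(b*z))))*0) -> 0
Fixed point: 0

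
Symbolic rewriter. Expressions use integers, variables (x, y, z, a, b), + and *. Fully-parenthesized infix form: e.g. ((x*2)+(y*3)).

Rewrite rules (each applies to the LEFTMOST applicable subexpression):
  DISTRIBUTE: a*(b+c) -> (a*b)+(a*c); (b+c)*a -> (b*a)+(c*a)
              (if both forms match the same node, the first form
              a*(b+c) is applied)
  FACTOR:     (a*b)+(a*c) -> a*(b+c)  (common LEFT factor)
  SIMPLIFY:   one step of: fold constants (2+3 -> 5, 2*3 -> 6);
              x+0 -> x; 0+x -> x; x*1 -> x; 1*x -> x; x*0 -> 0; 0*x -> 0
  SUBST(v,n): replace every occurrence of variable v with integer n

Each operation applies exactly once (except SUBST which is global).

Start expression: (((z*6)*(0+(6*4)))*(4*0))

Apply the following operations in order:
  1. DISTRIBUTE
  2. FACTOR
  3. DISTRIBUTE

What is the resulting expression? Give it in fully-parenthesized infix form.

Start: (((z*6)*(0+(6*4)))*(4*0))
Apply DISTRIBUTE at L (target: ((z*6)*(0+(6*4)))): (((z*6)*(0+(6*4)))*(4*0)) -> ((((z*6)*0)+((z*6)*(6*4)))*(4*0))
Apply FACTOR at L (target: (((z*6)*0)+((z*6)*(6*4)))): ((((z*6)*0)+((z*6)*(6*4)))*(4*0)) -> (((z*6)*(0+(6*4)))*(4*0))
Apply DISTRIBUTE at L (target: ((z*6)*(0+(6*4)))): (((z*6)*(0+(6*4)))*(4*0)) -> ((((z*6)*0)+((z*6)*(6*4)))*(4*0))

Answer: ((((z*6)*0)+((z*6)*(6*4)))*(4*0))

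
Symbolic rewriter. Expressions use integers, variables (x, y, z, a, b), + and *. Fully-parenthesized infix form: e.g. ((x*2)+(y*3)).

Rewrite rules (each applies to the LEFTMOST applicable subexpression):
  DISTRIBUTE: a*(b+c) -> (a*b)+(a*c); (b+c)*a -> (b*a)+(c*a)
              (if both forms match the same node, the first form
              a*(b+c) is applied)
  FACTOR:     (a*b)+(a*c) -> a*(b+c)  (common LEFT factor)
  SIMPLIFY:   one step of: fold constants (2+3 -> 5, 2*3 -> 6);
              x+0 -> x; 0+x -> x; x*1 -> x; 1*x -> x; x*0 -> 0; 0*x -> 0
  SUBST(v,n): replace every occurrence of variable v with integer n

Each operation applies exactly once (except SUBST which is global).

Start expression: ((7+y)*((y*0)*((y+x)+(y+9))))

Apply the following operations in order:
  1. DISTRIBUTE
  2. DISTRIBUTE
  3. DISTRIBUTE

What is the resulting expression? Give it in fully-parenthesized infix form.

Answer: (((7*((y*0)*(y+x)))+(7*((y*0)*(y+9))))+(y*((y*0)*((y+x)+(y+9)))))

Derivation:
Start: ((7+y)*((y*0)*((y+x)+(y+9))))
Apply DISTRIBUTE at root (target: ((7+y)*((y*0)*((y+x)+(y+9))))): ((7+y)*((y*0)*((y+x)+(y+9)))) -> ((7*((y*0)*((y+x)+(y+9))))+(y*((y*0)*((y+x)+(y+9)))))
Apply DISTRIBUTE at LR (target: ((y*0)*((y+x)+(y+9)))): ((7*((y*0)*((y+x)+(y+9))))+(y*((y*0)*((y+x)+(y+9))))) -> ((7*(((y*0)*(y+x))+((y*0)*(y+9))))+(y*((y*0)*((y+x)+(y+9)))))
Apply DISTRIBUTE at L (target: (7*(((y*0)*(y+x))+((y*0)*(y+9))))): ((7*(((y*0)*(y+x))+((y*0)*(y+9))))+(y*((y*0)*((y+x)+(y+9))))) -> (((7*((y*0)*(y+x)))+(7*((y*0)*(y+9))))+(y*((y*0)*((y+x)+(y+9)))))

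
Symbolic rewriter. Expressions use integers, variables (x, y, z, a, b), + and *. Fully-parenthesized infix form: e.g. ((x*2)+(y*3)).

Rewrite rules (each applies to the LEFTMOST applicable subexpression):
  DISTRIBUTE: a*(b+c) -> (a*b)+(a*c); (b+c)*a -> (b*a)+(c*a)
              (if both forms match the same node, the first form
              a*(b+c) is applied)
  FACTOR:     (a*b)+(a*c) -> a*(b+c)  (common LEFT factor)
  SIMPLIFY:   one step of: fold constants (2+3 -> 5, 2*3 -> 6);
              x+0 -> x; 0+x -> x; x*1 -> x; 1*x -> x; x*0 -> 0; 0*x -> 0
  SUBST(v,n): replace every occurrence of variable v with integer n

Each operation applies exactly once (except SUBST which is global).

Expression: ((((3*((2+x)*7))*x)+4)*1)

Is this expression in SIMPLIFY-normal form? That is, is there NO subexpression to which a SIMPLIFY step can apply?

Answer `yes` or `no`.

Answer: no

Derivation:
Expression: ((((3*((2+x)*7))*x)+4)*1)
Scanning for simplifiable subexpressions (pre-order)...
  at root: ((((3*((2+x)*7))*x)+4)*1) (SIMPLIFIABLE)
  at L: (((3*((2+x)*7))*x)+4) (not simplifiable)
  at LL: ((3*((2+x)*7))*x) (not simplifiable)
  at LLL: (3*((2+x)*7)) (not simplifiable)
  at LLLR: ((2+x)*7) (not simplifiable)
  at LLLRL: (2+x) (not simplifiable)
Found simplifiable subexpr at path root: ((((3*((2+x)*7))*x)+4)*1)
One SIMPLIFY step would give: (((3*((2+x)*7))*x)+4)
-> NOT in normal form.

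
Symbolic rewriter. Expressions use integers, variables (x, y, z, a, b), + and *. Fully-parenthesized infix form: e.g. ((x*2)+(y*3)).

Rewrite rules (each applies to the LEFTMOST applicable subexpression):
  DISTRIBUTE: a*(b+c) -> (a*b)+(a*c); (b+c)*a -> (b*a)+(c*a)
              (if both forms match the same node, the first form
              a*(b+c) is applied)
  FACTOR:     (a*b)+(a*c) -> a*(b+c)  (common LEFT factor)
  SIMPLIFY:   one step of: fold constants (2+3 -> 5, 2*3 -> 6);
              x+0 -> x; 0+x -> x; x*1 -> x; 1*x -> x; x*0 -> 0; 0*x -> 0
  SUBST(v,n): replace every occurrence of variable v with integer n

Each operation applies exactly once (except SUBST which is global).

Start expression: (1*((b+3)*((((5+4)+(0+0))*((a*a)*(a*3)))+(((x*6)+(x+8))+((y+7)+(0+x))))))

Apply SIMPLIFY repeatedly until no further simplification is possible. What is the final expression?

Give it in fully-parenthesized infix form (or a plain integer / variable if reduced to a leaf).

Start: (1*((b+3)*((((5+4)+(0+0))*((a*a)*(a*3)))+(((x*6)+(x+8))+((y+7)+(0+x))))))
Step 1: at root: (1*((b+3)*((((5+4)+(0+0))*((a*a)*(a*3)))+(((x*6)+(x+8))+((y+7)+(0+x)))))) -> ((b+3)*((((5+4)+(0+0))*((a*a)*(a*3)))+(((x*6)+(x+8))+((y+7)+(0+x))))); overall: (1*((b+3)*((((5+4)+(0+0))*((a*a)*(a*3)))+(((x*6)+(x+8))+((y+7)+(0+x)))))) -> ((b+3)*((((5+4)+(0+0))*((a*a)*(a*3)))+(((x*6)+(x+8))+((y+7)+(0+x)))))
Step 2: at RLLL: (5+4) -> 9; overall: ((b+3)*((((5+4)+(0+0))*((a*a)*(a*3)))+(((x*6)+(x+8))+((y+7)+(0+x))))) -> ((b+3)*(((9+(0+0))*((a*a)*(a*3)))+(((x*6)+(x+8))+((y+7)+(0+x)))))
Step 3: at RLLR: (0+0) -> 0; overall: ((b+3)*(((9+(0+0))*((a*a)*(a*3)))+(((x*6)+(x+8))+((y+7)+(0+x))))) -> ((b+3)*(((9+0)*((a*a)*(a*3)))+(((x*6)+(x+8))+((y+7)+(0+x)))))
Step 4: at RLL: (9+0) -> 9; overall: ((b+3)*(((9+0)*((a*a)*(a*3)))+(((x*6)+(x+8))+((y+7)+(0+x))))) -> ((b+3)*((9*((a*a)*(a*3)))+(((x*6)+(x+8))+((y+7)+(0+x)))))
Step 5: at RRRR: (0+x) -> x; overall: ((b+3)*((9*((a*a)*(a*3)))+(((x*6)+(x+8))+((y+7)+(0+x))))) -> ((b+3)*((9*((a*a)*(a*3)))+(((x*6)+(x+8))+((y+7)+x))))
Fixed point: ((b+3)*((9*((a*a)*(a*3)))+(((x*6)+(x+8))+((y+7)+x))))

Answer: ((b+3)*((9*((a*a)*(a*3)))+(((x*6)+(x+8))+((y+7)+x))))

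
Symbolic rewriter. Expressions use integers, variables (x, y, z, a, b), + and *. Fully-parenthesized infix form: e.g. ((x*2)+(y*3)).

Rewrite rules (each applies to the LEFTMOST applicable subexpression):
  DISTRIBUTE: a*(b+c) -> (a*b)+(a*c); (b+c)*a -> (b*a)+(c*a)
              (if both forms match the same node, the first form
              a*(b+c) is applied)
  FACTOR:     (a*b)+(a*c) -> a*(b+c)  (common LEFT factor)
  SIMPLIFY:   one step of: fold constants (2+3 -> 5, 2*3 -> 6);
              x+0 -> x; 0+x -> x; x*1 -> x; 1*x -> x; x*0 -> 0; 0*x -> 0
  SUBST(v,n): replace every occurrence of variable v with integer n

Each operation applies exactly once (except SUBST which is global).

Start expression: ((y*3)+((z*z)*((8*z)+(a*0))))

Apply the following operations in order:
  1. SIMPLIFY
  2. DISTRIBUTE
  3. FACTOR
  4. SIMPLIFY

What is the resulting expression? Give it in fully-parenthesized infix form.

Answer: ((y*3)+((z*z)*(8*z)))

Derivation:
Start: ((y*3)+((z*z)*((8*z)+(a*0))))
Apply SIMPLIFY at RRR (target: (a*0)): ((y*3)+((z*z)*((8*z)+(a*0)))) -> ((y*3)+((z*z)*((8*z)+0)))
Apply DISTRIBUTE at R (target: ((z*z)*((8*z)+0))): ((y*3)+((z*z)*((8*z)+0))) -> ((y*3)+(((z*z)*(8*z))+((z*z)*0)))
Apply FACTOR at R (target: (((z*z)*(8*z))+((z*z)*0))): ((y*3)+(((z*z)*(8*z))+((z*z)*0))) -> ((y*3)+((z*z)*((8*z)+0)))
Apply SIMPLIFY at RR (target: ((8*z)+0)): ((y*3)+((z*z)*((8*z)+0))) -> ((y*3)+((z*z)*(8*z)))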